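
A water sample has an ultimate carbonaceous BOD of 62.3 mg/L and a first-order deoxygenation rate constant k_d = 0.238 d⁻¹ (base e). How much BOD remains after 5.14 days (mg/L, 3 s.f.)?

L_t = L₀ e^(−k_d t) = 62.3 × e^(−0.238×5.14) = 62.3 × 0.2943 = 18.33 mg/L.

L ≈ 18.3 mg/L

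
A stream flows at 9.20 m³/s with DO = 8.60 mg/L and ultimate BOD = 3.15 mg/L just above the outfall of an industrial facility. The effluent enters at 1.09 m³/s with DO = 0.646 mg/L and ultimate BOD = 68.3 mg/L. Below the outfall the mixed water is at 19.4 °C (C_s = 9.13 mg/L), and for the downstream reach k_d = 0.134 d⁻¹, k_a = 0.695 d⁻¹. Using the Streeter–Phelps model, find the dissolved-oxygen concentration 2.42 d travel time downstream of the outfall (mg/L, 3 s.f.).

Mixed DO = (9.20×8.60 + 1.09×0.646)/(9.20+1.09) = 79.82/10.29 = 7.757 mg/L.
Mixed L₀ = (9.20×3.15 + 1.09×68.3)/(10.29) = 103.4/10.29 = 10.05 mg/L.
Initial deficit D₀ = C_s − DO₀ = 9.13 − 7.757 = 1.373 mg/L.
D(2.42) = [0.134×10.05/(0.695−0.134)](e^(−0.134×2.42) − e^(−0.695×2.42)) + 1.373 e^(−0.695×2.42)
= 2.401 × (0.7230 − 0.1860) + 1.373 × 0.1860 = 1.545 mg/L.
DO = 9.13 − 1.545 = 7.585 mg/L.

DO ≈ 7.59 mg/L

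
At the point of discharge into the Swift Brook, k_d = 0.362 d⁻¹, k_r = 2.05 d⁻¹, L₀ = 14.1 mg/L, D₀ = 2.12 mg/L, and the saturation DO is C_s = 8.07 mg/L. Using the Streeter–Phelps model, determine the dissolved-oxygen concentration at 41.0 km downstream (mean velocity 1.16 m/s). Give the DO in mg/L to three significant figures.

DO ≈ 5.85 mg/L

Travel time t = x/v = 41.0 km / (1.16 m/s) = 41000 m / 1.16 m/s = 35340 s = 0.4091 d.
k_d L₀/(k_r−k_d) = 0.362×14.1/(2.05−0.362) = 5.104/1.688 = 3.024 mg/L.
e^(−k_d t) = e^(−0.362×0.4091) = 0.8624; e^(−k_r t) = e^(−2.05×0.4091) = 0.4323.
D = 3.024 × (0.8624 − 0.4323) + 2.12 × 0.4323 = 1.300 + 0.9165 = 2.217 mg/L.
DO = C_s − D = 8.07 − 2.217 = 5.853 mg/L.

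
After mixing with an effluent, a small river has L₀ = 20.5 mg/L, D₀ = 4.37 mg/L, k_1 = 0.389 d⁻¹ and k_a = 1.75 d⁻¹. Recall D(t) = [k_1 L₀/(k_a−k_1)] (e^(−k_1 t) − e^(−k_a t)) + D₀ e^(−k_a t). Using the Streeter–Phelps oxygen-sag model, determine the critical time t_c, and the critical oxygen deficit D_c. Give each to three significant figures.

t_c = [1/(k_a−k_1)] ln[(k_a/k_1)(1 − D₀(k_a−k_1)/(k_1 L₀))]
= [1/(1.75−0.389)] ln[(1.75/0.389)(1 − 4.37×1.361/(0.389×20.5))]
= (1/1.361) ln[4.499 × 0.2542] = 0.7348 × ln(1.143) = 0.7348 × 0.1341 = 0.09850 d.
D_c = (k_1/k_a) L₀ e^(−k_1 t_c) = (0.389/1.75) × 20.5 × e^(−0.389×0.09850) = 0.2223 × 20.5 × 0.9624 = 4.386 mg/L.

t_c ≈ 0.0985 d; D_c ≈ 4.39 mg/L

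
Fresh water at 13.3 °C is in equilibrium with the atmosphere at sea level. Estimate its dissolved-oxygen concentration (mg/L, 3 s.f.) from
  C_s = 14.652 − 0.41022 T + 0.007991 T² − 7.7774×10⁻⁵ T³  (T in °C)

C_s = 14.652 − 0.41022×13.3 + 0.007991×13.3² − 7.7774×10⁻⁵×13.3³ = 10.43 mg/L.

C_s ≈ 10.4 mg/L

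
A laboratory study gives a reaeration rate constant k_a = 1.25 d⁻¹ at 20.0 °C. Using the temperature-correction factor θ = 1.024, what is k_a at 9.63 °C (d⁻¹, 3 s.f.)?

k_a ≈ 0.977 d⁻¹

k_a(T₂) = k_a(T₁) · θ^(T₂−T₁) = 1.25 × 1.024^(9.63−20.0)
= 1.25 × 1.024^-10.4 = 1.25 × 0.7820 = 0.9775 d⁻¹.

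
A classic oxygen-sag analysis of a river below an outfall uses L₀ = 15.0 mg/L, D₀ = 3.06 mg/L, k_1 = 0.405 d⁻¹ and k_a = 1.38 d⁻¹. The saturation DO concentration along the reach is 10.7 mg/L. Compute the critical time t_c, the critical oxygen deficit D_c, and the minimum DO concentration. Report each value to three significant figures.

With k_a/k_1 = 3.407 and 1 − D₀(k_a−k_1)/(k_1 L₀) = 0.5089,
t_c = ln(3.407 × 0.5089) / (1.38 − 0.405) = ln(1.734) / 0.9750 = 0.5504/0.9750 = 0.5645 d.
L(t_c) = L₀ e^(−k_1 t_c) = 15.0 × 0.7956 = 11.93 mg/L, and at the critical point k_a D_c = k_1 L, so D_c = (0.405/1.38) × 11.93 = 3.502 mg/L.
Minimum DO = C_s − D_c = 10.7 − 3.502 = 7.198 mg/L.

t_c ≈ 0.565 d; D_c ≈ 3.50 mg/L; min DO ≈ 7.20 mg/L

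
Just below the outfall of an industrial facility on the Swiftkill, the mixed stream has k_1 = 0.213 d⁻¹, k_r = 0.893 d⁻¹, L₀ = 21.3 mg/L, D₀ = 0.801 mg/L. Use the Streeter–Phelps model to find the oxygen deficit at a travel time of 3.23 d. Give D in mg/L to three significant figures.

k_1 L₀/(k_r−k_1) = 0.213×21.3/(0.893−0.213) = 4.537/0.6800 = 6.672 mg/L.
e^(−k_1 t) = e^(−0.213×3.230) = 0.5026; e^(−k_r t) = e^(−0.893×3.230) = 0.05589.
D = 6.672 × (0.5026 − 0.05589) + 0.801 × 0.05589 = 2.980 + 0.04477 = 3.025 mg/L.

D ≈ 3.03 mg/L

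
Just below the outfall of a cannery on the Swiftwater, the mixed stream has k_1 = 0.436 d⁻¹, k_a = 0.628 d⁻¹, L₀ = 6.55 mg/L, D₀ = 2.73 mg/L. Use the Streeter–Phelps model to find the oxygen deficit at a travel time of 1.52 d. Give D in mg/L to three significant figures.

D ≈ 2.99 mg/L

k_1 L₀/(k_a−k_1) = 0.436×6.55/(0.628−0.436) = 2.856/0.1920 = 14.87 mg/L.
e^(−k_1 t) = e^(−0.436×1.520) = 0.5154; e^(−k_a t) = e^(−0.628×1.520) = 0.3850.
D = 14.87 × (0.5154 − 0.3850) + 2.73 × 0.3850 = 1.941 + 1.051 = 2.992 mg/L.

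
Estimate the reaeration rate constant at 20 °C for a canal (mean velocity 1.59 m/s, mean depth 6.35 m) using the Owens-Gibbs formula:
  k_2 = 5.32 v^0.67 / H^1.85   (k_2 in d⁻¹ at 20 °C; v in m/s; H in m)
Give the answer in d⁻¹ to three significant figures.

k_2 = 5.32 × 1.59^0.67 / 6.35^1.85 = 5.32 × 1.364 / 30.56 = 0.2375 d⁻¹.

k_2 ≈ 0.238 d⁻¹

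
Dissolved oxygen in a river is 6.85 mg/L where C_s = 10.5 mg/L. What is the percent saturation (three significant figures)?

% saturation = C/C_s × 100 = 6.85/10.5 × 100 = 65.2 %.

65.2 % saturation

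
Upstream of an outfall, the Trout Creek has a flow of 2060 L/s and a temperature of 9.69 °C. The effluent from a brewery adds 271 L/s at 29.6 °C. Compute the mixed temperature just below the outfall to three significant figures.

Flow-weighted mixing: C = (Q_r C_r + Q_w C_w)/(Q_r + Q_w)
= (2060×9.69 + 271×29.6)/(2060 + 271) = 27980/2331 = 12.00 °C.

12.0 °C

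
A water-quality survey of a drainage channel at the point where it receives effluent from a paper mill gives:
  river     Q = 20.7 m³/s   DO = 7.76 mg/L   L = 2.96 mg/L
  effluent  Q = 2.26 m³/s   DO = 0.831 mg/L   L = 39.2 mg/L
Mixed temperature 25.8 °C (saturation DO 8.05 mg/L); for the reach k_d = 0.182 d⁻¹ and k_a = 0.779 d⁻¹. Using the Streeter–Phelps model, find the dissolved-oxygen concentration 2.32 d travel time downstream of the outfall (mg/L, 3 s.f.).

Mixed DO = (20.7×7.76 + 2.26×0.831)/(20.7+2.26) = 162.5/22.96 = 7.078 mg/L.
Mixed L₀ = (20.7×2.96 + 2.26×39.2)/(22.96) = 149.9/22.96 = 6.527 mg/L.
Initial deficit D₀ = C_s − DO₀ = 8.05 − 7.078 = 0.9720 mg/L.
D(2.32) = [0.182×6.527/(0.779−0.182)](e^(−0.182×2.32) − e^(−0.779×2.32)) + 0.9720 e^(−0.779×2.32)
= 1.990 × (0.6556 − 0.1641) + 0.9720 × 0.1641 = 1.137 mg/L.
DO = 8.05 − 1.137 = 6.913 mg/L.

DO ≈ 6.91 mg/L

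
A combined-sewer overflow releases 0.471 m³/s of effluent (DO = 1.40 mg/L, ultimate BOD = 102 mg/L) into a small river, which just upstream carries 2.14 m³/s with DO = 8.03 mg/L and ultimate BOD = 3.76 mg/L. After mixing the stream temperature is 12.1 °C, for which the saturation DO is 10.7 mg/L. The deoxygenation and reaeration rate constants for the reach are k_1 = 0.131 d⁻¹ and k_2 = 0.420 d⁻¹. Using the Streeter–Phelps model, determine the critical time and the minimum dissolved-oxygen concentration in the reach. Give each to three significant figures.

t_c ≈ 2.28 d; minimum DO ≈ 5.73 mg/L

Mixed DO = (2.14×8.03 + 0.471×1.40)/(2.14+0.471) = 17.84/2.611 = 6.834 mg/L.
Mixed L₀ = (2.14×3.76 + 0.471×102)/(2.611) = 56.09/2.611 = 21.48 mg/L.
Initial deficit D₀ = C_s − DO₀ = 10.7 − 6.834 = 3.866 mg/L.
t_c = (1/0.2890) ln[(0.420/0.131)(1 − 3.866×0.2890/(0.131×21.48))] = 3.460 × ln(1.933) = 2.281 d.
D_c = (0.131/0.420) × 21.48 × e^(−0.131×2.281) = 0.3119 × 21.48 × 0.7417 = 4.970 mg/L.
Minimum DO = 10.7 − 4.970 = 5.730 mg/L.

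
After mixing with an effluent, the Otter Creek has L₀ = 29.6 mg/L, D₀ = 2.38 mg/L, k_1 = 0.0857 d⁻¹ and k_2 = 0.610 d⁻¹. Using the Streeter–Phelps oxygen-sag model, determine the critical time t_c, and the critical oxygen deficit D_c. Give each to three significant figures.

With k_2/k_1 = 7.118 and 1 − D₀(k_2−k_1)/(k_1 L₀) = 0.5081,
t_c = ln(7.118 × 0.5081) / (0.610 − 0.0857) = ln(3.617) / 0.5243 = 1.286/0.5243 = 2.452 d.
L(t_c) = L₀ e^(−k_1 t_c) = 29.6 × 0.8105 = 23.99 mg/L, and at the critical point k_2 D_c = k_1 L, so D_c = (0.0857/0.610) × 23.99 = 3.370 mg/L.

t_c ≈ 2.45 d; D_c ≈ 3.37 mg/L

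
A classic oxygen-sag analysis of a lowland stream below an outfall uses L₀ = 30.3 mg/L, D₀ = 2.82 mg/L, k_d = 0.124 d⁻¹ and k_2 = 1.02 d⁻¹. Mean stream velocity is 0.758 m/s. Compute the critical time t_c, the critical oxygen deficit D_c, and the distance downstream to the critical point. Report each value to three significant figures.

t_c ≈ 1.11 d; D_c ≈ 3.21 mg/L; x_c ≈ 72.4 km

t_c = [1/(k_2−k_d)] ln[(k_2/k_d)(1 − D₀(k_2−k_d)/(k_d L₀))]
= [1/(1.02−0.124)] ln[(1.02/0.124)(1 − 2.82×0.8960/(0.124×30.3))]
= (1/0.8960) ln[8.226 × 0.3275] = 1.116 × ln(2.694) = 1.116 × 0.9910 = 1.106 d.
D_c = (k_d/k_2) L₀ e^(−k_d t_c) = (0.124/1.02) × 30.3 × e^(−0.124×1.106) = 0.1216 × 30.3 × 0.8718 = 3.211 mg/L.
x_c = v t_c = 0.758 m/s × 1.106 d × 86400 s/d = 72440 m ≈ 72.4 km.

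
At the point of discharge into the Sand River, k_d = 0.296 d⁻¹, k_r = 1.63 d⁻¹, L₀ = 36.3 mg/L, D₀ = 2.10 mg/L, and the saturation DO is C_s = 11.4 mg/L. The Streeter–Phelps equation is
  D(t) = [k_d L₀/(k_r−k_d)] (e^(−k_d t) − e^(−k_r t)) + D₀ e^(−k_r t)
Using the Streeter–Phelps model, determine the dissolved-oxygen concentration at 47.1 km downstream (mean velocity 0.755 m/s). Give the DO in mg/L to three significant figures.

Travel time t = x/v = 47.1 km / (0.755 m/s) = 47100 m / 0.755 m/s = 62380 s = 0.7220 d.
k_d L₀/(k_r−k_d) = 0.296×36.3/(1.63−0.296) = 10.74/1.334 = 8.055 mg/L.
e^(−k_d t) = e^(−0.296×0.7220) = 0.8076; e^(−k_r t) = e^(−1.63×0.7220) = 0.3082.
D = 8.055 × (0.8076 − 0.3082) + 2.10 × 0.3082 = 4.022 + 0.6473 = 4.669 mg/L.
DO = C_s − D = 11.4 − 4.669 = 6.731 mg/L.

DO ≈ 6.73 mg/L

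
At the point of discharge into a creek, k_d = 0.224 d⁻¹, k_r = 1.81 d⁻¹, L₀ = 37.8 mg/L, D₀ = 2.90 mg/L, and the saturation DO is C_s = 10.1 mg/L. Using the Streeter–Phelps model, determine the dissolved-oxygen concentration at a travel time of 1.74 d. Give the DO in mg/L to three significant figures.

k_d L₀/(k_r−k_d) = 0.224×37.8/(1.81−0.224) = 8.467/1.586 = 5.339 mg/L.
e^(−k_d t) = e^(−0.224×1.740) = 0.6772; e^(−k_r t) = e^(−1.81×1.740) = 0.04288.
D = 5.339 × (0.6772 − 0.04288) + 2.90 × 0.04288 = 3.387 + 0.1243 = 3.511 mg/L.
DO = C_s − D = 10.1 − 3.511 = 6.589 mg/L.

DO ≈ 6.59 mg/L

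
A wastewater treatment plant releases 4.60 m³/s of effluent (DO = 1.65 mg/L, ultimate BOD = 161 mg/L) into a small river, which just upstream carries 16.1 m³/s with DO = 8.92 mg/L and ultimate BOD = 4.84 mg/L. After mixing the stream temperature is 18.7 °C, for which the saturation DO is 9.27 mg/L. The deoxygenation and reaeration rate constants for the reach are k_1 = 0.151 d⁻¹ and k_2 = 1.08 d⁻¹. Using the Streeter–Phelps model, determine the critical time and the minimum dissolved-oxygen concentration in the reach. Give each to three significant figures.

Mixed DO = (16.1×8.92 + 4.60×1.65)/(16.1+4.60) = 151.2/20.70 = 7.304 mg/L.
Mixed L₀ = (16.1×4.84 + 4.60×161)/(20.70) = 818.5/20.70 = 39.54 mg/L.
Initial deficit D₀ = C_s − DO₀ = 9.27 − 7.304 = 1.966 mg/L.
t_c = (1/0.9290) ln[(1.08/0.151)(1 − 1.966×0.9290/(0.151×39.54))] = 1.076 × ln(4.965) = 1.725 d.
D_c = (0.151/1.08) × 39.54 × e^(−0.151×1.725) = 0.1398 × 39.54 × 0.7707 = 4.261 mg/L.
Minimum DO = 9.27 − 4.261 = 5.009 mg/L.

t_c ≈ 1.72 d; minimum DO ≈ 5.01 mg/L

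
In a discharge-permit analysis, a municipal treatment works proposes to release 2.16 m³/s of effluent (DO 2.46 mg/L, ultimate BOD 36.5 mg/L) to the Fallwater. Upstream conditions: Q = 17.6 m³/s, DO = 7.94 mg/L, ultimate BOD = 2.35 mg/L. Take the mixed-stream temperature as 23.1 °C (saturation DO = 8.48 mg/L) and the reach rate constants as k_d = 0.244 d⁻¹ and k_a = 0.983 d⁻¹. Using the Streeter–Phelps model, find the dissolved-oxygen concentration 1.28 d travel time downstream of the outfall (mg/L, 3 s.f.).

DO ≈ 7.26 mg/L

Mixed DO = (17.6×7.94 + 2.16×2.46)/(17.6+2.16) = 145.1/19.76 = 7.341 mg/L.
Mixed L₀ = (17.6×2.35 + 2.16×36.5)/(19.76) = 120.2/19.76 = 6.083 mg/L.
Initial deficit D₀ = C_s − DO₀ = 8.48 − 7.341 = 1.139 mg/L.
D(1.28) = [0.244×6.083/(0.983−0.244)](e^(−0.244×1.28) − e^(−0.983×1.28)) + 1.139 e^(−0.983×1.28)
= 2.008 × (0.7317 − 0.2842) + 1.139 × 0.2842 = 1.223 mg/L.
DO = 8.48 − 1.223 = 7.257 mg/L.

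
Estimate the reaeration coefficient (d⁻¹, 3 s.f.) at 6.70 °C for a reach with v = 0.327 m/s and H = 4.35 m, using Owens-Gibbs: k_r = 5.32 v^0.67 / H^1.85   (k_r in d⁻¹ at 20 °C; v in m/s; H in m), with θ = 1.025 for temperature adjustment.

k_r(20) = 5.32 × 0.327^0.67 / 4.35^1.85 = 5.32 × 0.4729 / 15.18 = 0.1657 d⁻¹.
k_r(6.70) = 0.1657 × 1.025^(6.70−20) = 0.1657 × 0.7201 = 0.1194 d⁻¹.

k_r ≈ 0.119 d⁻¹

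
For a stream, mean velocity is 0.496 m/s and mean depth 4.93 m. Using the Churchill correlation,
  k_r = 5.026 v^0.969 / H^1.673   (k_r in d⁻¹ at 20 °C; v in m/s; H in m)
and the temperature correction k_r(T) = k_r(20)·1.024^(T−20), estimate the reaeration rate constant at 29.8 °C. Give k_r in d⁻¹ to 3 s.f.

k_r ≈ 0.223 d⁻¹

k_r(20) = 5.026 × 0.496^0.969 / 4.93^1.673 = 5.026 × 0.5069 / 14.43 = 0.1766 d⁻¹.
k_r(29.8) = 0.1766 × 1.024^(29.8−20) = 0.1766 × 1.262 = 0.2228 d⁻¹.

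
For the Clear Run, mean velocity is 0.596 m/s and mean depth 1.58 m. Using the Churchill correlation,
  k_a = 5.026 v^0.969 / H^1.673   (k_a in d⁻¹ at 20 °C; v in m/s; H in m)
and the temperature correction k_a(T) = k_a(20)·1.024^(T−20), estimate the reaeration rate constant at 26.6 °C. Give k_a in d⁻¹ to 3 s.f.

k_a ≈ 1.66 d⁻¹

k_a(20) = 5.026 × 0.596^0.969 / 1.58^1.673 = 5.026 × 0.6056 / 2.150 = 1.416 d⁻¹.
k_a(26.6) = 1.416 × 1.024^(26.6−20) = 1.416 × 1.169 = 1.656 d⁻¹.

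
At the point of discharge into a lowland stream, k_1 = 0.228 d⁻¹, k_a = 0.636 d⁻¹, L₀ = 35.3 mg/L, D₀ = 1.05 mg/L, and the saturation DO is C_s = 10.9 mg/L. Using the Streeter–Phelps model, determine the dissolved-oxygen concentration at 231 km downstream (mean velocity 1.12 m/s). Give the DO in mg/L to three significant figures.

DO ≈ 3.55 mg/L

Travel time t = x/v = 231 km / (1.12 m/s) = 231000 m / 1.12 m/s = 206200 s = 2.387 d.
k_1 L₀/(k_a−k_1) = 0.228×35.3/(0.636−0.228) = 8.048/0.4080 = 19.73 mg/L.
e^(−k_1 t) = e^(−0.228×2.387) = 0.5803; e^(−k_a t) = e^(−0.636×2.387) = 0.2191.
D = 19.73 × (0.5803 − 0.2191) + 1.05 × 0.2191 = 7.125 + 0.2301 = 7.355 mg/L.
DO = C_s − D = 10.9 − 7.355 = 3.545 mg/L.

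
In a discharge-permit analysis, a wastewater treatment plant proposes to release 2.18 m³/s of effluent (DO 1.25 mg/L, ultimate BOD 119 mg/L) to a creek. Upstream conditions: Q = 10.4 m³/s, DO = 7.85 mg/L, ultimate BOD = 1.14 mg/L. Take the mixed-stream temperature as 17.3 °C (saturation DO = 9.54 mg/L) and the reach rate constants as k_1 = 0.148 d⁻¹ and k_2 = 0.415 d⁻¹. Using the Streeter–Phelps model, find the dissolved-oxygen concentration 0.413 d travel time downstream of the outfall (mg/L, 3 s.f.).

DO ≈ 5.98 mg/L

Mixed DO = (10.4×7.85 + 2.18×1.25)/(10.4+2.18) = 84.36/12.58 = 6.706 mg/L.
Mixed L₀ = (10.4×1.14 + 2.18×119)/(12.58) = 271.3/12.58 = 21.56 mg/L.
Initial deficit D₀ = C_s − DO₀ = 9.54 − 6.706 = 2.834 mg/L.
D(0.413) = [0.148×21.56/(0.415−0.148)](e^(−0.148×0.413) − e^(−0.415×0.413)) + 2.834 e^(−0.415×0.413)
= 11.95 × (0.9407 − 0.8425) + 2.834 × 0.8425 = 3.561 mg/L.
DO = 9.54 − 3.561 = 5.979 mg/L.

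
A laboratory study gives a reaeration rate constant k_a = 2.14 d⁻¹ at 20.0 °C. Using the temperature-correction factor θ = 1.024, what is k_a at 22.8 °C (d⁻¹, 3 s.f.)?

k_a(T₂) = k_a(T₁) · θ^(T₂−T₁) = 2.14 × 1.024^(22.8−20.0)
= 2.14 × 1.024^2.80 = 2.14 × 1.069 = 2.287 d⁻¹.

k_a ≈ 2.29 d⁻¹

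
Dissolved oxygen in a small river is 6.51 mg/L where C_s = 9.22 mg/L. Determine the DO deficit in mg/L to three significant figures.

D = C_s − C = 9.22 − 6.51 = 2.71 mg/L.

D ≈ 2.71 mg/L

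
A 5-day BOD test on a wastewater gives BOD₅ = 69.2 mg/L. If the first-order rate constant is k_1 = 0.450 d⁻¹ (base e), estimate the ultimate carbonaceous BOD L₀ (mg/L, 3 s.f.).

BOD₅ = L₀(1 − e^(−5k_1)) ⇒ L₀ = BOD₅ / (1 − e^(−5×0.450))
= 69.2 / (1 − 0.1054) = 69.2 / 0.8946 = 77.35 mg/L.

L₀ ≈ 77.4 mg/L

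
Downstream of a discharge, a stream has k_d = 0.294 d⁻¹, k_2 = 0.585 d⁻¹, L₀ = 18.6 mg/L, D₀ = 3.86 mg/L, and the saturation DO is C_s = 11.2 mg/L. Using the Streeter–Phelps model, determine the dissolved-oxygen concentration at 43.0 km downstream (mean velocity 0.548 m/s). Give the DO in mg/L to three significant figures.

DO ≈ 5.59 mg/L

Travel time t = x/v = 43.0 km / (0.548 m/s) = 43000 m / 0.548 m/s = 78470 s = 0.9082 d.
k_d L₀/(k_2−k_d) = 0.294×18.6/(0.585−0.294) = 5.468/0.2910 = 18.79 mg/L.
e^(−k_d t) = e^(−0.294×0.9082) = 0.7657; e^(−k_2 t) = e^(−0.585×0.9082) = 0.5878.
D = 18.79 × (0.7657 − 0.5878) + 3.86 × 0.5878 = 3.342 + 2.269 = 5.611 mg/L.
DO = C_s − D = 11.2 − 5.611 = 5.589 mg/L.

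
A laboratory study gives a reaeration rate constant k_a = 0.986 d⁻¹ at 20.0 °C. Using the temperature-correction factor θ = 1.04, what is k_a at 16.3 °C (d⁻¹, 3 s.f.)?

k_a ≈ 0.853 d⁻¹

k_a(T₂) = k_a(T₁) · θ^(T₂−T₁) = 0.986 × 1.04^(16.3−20.0)
= 0.986 × 1.04^-3.70 = 0.986 × 0.8649 = 0.8528 d⁻¹.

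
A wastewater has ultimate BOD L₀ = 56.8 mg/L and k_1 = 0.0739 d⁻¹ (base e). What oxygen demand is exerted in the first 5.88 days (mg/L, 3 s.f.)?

y_t = L₀(1 − e^(−k_1 t)) = 56.8 × (1 − e^(−0.0739×5.88))
= 56.8 × (1 − 0.6476) = 56.8 × 0.3524 = 20.02 mg/L.

y ≈ 20.0 mg/L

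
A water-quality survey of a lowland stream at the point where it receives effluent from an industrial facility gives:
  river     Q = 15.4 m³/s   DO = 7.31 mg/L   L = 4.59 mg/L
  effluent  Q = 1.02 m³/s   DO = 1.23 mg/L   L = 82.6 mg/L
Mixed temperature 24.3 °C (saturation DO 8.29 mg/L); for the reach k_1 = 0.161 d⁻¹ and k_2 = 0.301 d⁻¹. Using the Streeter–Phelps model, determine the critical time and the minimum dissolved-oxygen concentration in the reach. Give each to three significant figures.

t_c ≈ 3.51 d; minimum DO ≈ 5.42 mg/L

Mixed DO = (15.4×7.31 + 1.02×1.23)/(15.4+1.02) = 113.8/16.42 = 6.932 mg/L.
Mixed L₀ = (15.4×4.59 + 1.02×82.6)/(16.42) = 154.9/16.42 = 9.436 mg/L.
Initial deficit D₀ = C_s − DO₀ = 8.29 − 6.932 = 1.358 mg/L.
t_c = (1/0.1400) ln[(0.301/0.161)(1 − 1.358×0.1400/(0.161×9.436))] = 7.143 × ln(1.636) = 3.515 d.
D_c = (0.161/0.301) × 9.436 × e^(−0.161×3.515) = 0.5349 × 9.436 × 0.5679 = 2.866 mg/L.
Minimum DO = 8.29 − 2.866 = 5.424 mg/L.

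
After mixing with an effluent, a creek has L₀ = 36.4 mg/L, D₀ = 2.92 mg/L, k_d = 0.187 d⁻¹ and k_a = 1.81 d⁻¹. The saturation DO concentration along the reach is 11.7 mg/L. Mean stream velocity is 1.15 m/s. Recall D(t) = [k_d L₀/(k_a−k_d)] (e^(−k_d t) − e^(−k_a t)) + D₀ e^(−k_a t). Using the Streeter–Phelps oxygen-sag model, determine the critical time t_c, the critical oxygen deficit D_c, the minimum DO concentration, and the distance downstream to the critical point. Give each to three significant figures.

t_c ≈ 0.664 d; D_c ≈ 3.32 mg/L; min DO ≈ 8.38 mg/L; x_c ≈ 66.0 km

t_c = [1/(k_a−k_d)] ln[(k_a/k_d)(1 − D₀(k_a−k_d)/(k_d L₀))]
= [1/(1.81−0.187)] ln[(1.81/0.187)(1 − 2.92×1.623/(0.187×36.4))]
= (1/1.623) ln[9.679 × 0.3038] = 0.6161 × ln(2.940) = 0.6161 × 1.078 = 0.6645 d.
D_c = (k_d/k_a) L₀ e^(−k_d t_c) = (0.187/1.81) × 36.4 × e^(−0.187×0.6645) = 0.1033 × 36.4 × 0.8832 = 3.321 mg/L.
Minimum DO = C_s − D_c = 11.7 − 3.321 = 8.379 mg/L.
x_c = v t_c = 1.15 m/s × 0.6645 d × 86400 s/d = 66020 m ≈ 66.0 km.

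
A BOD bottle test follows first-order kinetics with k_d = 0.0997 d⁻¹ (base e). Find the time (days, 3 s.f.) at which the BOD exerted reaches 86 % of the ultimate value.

y/L₀ = 1 − e^(−k_d t) = 0.86 ⇒ e^(−k_d t) = 0.140
t = −ln(0.140) / 0.0997 = 1.966 / 0.0997 = 19.72 d.

t ≈ 19.7 d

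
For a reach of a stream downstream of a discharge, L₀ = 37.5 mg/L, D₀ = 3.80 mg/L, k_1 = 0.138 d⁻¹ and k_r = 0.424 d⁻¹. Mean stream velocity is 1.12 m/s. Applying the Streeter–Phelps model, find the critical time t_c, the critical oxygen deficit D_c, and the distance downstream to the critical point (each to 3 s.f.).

t_c ≈ 3.10 d; D_c ≈ 7.96 mg/L; x_c ≈ 300 km

With k_r/k_1 = 3.072 and 1 − D₀(k_r−k_1)/(k_1 L₀) = 0.7900,
t_c = ln(3.072 × 0.7900) / (0.424 − 0.138) = ln(2.427) / 0.2860 = 0.8867/0.2860 = 3.101 d.
L(t_c) = L₀ e^(−k_1 t_c) = 37.5 × 0.6519 = 24.45 mg/L, and at the critical point k_r D_c = k_1 L, so D_c = (0.138/0.424) × 24.45 = 7.957 mg/L.
x_c = v t_c = 1.12 m/s × 3.101 d × 86400 s/d = 300000 m ≈ 300 km.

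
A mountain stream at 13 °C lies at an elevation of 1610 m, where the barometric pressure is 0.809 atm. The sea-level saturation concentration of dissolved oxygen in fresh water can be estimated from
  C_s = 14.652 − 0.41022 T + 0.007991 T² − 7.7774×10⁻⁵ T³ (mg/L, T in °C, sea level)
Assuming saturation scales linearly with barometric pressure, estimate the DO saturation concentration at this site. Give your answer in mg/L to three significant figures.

C_s ≈ 8.49 mg/L

At sea level: C_s = 14.652 − 0.41022×13 + 0.007991×13² − 7.7774×10⁻⁵×13³ = 10.50 mg/L.
Pressure correction: C_s' = 10.50 × 0.809 = 8.493 mg/L.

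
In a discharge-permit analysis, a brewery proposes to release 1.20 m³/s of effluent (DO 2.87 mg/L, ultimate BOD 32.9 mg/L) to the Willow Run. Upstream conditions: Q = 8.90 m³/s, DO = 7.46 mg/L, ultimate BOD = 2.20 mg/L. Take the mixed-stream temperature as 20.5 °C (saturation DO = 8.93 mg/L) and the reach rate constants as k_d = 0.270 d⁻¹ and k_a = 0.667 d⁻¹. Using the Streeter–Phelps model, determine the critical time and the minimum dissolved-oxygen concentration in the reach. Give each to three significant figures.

Mixed DO = (8.90×7.46 + 1.20×2.87)/(8.90+1.20) = 69.84/10.10 = 6.915 mg/L.
Mixed L₀ = (8.90×2.20 + 1.20×32.9)/(10.10) = 59.06/10.10 = 5.848 mg/L.
Initial deficit D₀ = C_s − DO₀ = 8.93 − 6.915 = 2.015 mg/L.
t_c = (1/0.3970) ln[(0.667/0.270)(1 − 2.015×0.3970/(0.270×5.848))] = 2.519 × ln(1.218) = 0.4977 d.
D_c = (0.270/0.667) × 5.848 × e^(−0.270×0.4977) = 0.4048 × 5.848 × 0.8742 = 2.069 mg/L.
Minimum DO = 8.93 − 2.069 = 6.861 mg/L.

t_c ≈ 0.498 d; minimum DO ≈ 6.86 mg/L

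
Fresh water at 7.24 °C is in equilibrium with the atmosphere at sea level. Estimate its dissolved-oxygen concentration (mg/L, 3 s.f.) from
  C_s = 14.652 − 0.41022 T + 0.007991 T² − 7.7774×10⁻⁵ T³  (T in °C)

C_s ≈ 12.1 mg/L

C_s = 14.652 − 0.41022×7.24 + 0.007991×7.24² − 7.7774×10⁻⁵×7.24³ = 12.07 mg/L.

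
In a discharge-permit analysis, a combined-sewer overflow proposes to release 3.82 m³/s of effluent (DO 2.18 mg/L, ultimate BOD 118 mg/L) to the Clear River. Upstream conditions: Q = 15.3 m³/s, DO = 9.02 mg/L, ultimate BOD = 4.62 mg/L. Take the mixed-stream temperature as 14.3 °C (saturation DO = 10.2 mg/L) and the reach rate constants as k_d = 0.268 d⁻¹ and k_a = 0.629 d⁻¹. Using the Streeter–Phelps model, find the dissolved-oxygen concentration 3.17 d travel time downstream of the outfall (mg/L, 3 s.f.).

DO ≈ 3.95 mg/L

Mixed DO = (15.3×9.02 + 3.82×2.18)/(15.3+3.82) = 146.3/19.12 = 7.653 mg/L.
Mixed L₀ = (15.3×4.62 + 3.82×118)/(19.12) = 521.4/19.12 = 27.27 mg/L.
Initial deficit D₀ = C_s − DO₀ = 10.2 − 7.653 = 2.547 mg/L.
D(3.17) = [0.268×27.27/(0.629−0.268)](e^(−0.268×3.17) − e^(−0.629×3.17)) + 2.547 e^(−0.629×3.17)
= 20.25 × (0.4276 − 0.1362) + 2.547 × 0.1362 = 6.247 mg/L.
DO = 10.2 − 6.247 = 3.953 mg/L.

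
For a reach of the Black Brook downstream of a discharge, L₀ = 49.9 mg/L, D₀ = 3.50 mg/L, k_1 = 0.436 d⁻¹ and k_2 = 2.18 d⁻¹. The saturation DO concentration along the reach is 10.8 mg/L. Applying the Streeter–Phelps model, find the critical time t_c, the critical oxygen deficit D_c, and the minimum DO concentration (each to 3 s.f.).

At the critical point dD/dt = 0, so k_1 L₀ e^(−k_1 t) = k_2 D. Substituting D(t) from the Streeter–Phelps equation and solving for t gives
t_c = ln[(k_2/k_1)(1 − D₀(k_2−k_1)/(k_1 L₀))] / (k_2−k_1).
Here k_2−k_1 = 1.744 d⁻¹ and 1 − D₀(k_2−k_1)/(k_1 L₀) = 1 − 3.50×1.744/(0.436×49.9) = 0.7194, so
t_c = ln(5.000 × 0.7194) / 1.744 = 1.280 / 1.744 = 0.7340 d.
L(t_c) = L₀ e^(−k_1 t_c) = 49.9 × 0.7261 = 36.23 mg/L, and at the critical point k_2 D_c = k_1 L, so D_c = (0.436/2.18) × 36.23 = 7.247 mg/L.
Minimum DO = C_s − D_c = 10.8 − 7.247 = 3.553 mg/L.

t_c ≈ 0.734 d; D_c ≈ 7.25 mg/L; min DO ≈ 3.55 mg/L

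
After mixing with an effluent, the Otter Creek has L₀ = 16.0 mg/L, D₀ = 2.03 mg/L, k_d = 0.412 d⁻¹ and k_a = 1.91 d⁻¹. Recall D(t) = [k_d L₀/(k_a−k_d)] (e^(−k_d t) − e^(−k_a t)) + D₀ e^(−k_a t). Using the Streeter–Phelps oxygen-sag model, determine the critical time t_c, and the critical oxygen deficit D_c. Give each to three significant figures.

t_c ≈ 0.611 d; D_c ≈ 2.68 mg/L

t_c = [1/(k_a−k_d)] ln[(k_a/k_d)(1 − D₀(k_a−k_d)/(k_d L₀))]
= [1/(1.91−0.412)] ln[(1.91/0.412)(1 − 2.03×1.498/(0.412×16.0))]
= (1/1.498) ln[4.636 × 0.5387] = 0.6676 × ln(2.497) = 0.6676 × 0.9152 = 0.6110 d.
L(t_c) = L₀ e^(−k_d t_c) = 16.0 × 0.7775 = 12.44 mg/L, and at the critical point k_a D_c = k_d L, so D_c = (0.412/1.91) × 12.44 = 2.683 mg/L.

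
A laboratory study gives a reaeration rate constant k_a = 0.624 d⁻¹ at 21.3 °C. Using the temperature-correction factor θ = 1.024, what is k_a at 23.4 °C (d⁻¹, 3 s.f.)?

k_a ≈ 0.656 d⁻¹

k_a(T₂) = k_a(T₁) · θ^(T₂−T₁) = 0.624 × 1.024^(23.4−21.3)
= 0.624 × 1.024^2.10 = 0.624 × 1.051 = 0.6559 d⁻¹.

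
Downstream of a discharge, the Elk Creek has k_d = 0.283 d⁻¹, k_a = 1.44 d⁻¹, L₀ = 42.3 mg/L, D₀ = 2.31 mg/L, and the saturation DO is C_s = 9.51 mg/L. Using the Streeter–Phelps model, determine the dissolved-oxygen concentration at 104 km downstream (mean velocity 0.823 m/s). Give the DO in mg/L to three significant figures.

DO ≈ 3.65 mg/L

Travel time t = x/v = 104 km / (0.823 m/s) = 104000 m / 0.823 m/s = 126400 s = 1.463 d.
k_d L₀/(k_a−k_d) = 0.283×42.3/(1.44−0.283) = 11.97/1.157 = 10.35 mg/L.
e^(−k_d t) = e^(−0.283×1.463) = 0.6611; e^(−k_a t) = e^(−1.44×1.463) = 0.1217.
D = 10.35 × (0.6611 − 0.1217) + 2.31 × 0.1217 = 5.580 + 0.2811 = 5.862 mg/L.
DO = C_s − D = 9.51 − 5.862 = 3.648 mg/L.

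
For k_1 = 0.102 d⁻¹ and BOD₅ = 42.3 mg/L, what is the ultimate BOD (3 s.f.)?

L₀ ≈ 106 mg/L

BOD₅ = L₀(1 − e^(−5k_1)) ⇒ L₀ = BOD₅ / (1 − e^(−5×0.102))
= 42.3 / (1 − 0.6005) = 42.3 / 0.3995 = 105.9 mg/L.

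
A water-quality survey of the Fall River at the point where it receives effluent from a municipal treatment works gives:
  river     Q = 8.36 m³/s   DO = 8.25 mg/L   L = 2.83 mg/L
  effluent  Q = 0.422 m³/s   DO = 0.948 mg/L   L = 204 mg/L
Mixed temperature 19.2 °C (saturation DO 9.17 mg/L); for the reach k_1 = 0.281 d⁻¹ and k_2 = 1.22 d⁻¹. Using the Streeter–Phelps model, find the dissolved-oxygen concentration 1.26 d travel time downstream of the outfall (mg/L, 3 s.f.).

DO ≈ 7.08 mg/L

Mixed DO = (8.36×8.25 + 0.422×0.948)/(8.36+0.422) = 69.37/8.782 = 7.899 mg/L.
Mixed L₀ = (8.36×2.83 + 0.422×204)/(8.782) = 109.7/8.782 = 12.50 mg/L.
Initial deficit D₀ = C_s − DO₀ = 9.17 − 7.899 = 1.271 mg/L.
D(1.26) = [0.281×12.50/(1.22−0.281)](e^(−0.281×1.26) − e^(−1.22×1.26)) + 1.271 e^(−1.22×1.26)
= 3.740 × (0.7018 − 0.2150) + 1.271 × 0.2150 = 2.094 mg/L.
DO = 9.17 − 2.094 = 7.076 mg/L.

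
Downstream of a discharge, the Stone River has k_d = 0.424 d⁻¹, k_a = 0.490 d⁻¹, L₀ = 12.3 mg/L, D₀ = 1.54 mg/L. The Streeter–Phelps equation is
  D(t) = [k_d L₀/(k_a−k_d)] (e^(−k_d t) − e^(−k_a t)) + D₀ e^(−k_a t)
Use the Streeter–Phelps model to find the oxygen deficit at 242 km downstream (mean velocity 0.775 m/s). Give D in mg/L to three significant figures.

Travel time t = x/v = 242 km / (0.775 m/s) = 242000 m / 0.775 m/s = 312300 s = 3.614 d.
k_d L₀/(k_a−k_d) = 0.424×12.3/(0.490−0.424) = 5.215/0.06600 = 79.02 mg/L.
e^(−k_d t) = e^(−0.424×3.614) = 0.2160; e^(−k_a t) = e^(−0.490×3.614) = 0.1702.
D = 79.02 × (0.2160 − 0.1702) + 1.54 × 0.1702 = 3.622 + 0.2621 = 3.885 mg/L.

D ≈ 3.88 mg/L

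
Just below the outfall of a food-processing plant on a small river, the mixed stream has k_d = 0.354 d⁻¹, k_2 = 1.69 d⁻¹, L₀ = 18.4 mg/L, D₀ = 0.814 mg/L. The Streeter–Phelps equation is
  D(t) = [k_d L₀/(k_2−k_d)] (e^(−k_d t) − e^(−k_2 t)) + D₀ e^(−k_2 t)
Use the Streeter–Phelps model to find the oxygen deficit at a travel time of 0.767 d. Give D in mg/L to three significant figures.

D ≈ 2.61 mg/L

k_d L₀/(k_2−k_d) = 0.354×18.4/(1.69−0.354) = 6.514/1.336 = 4.875 mg/L.
e^(−k_d t) = e^(−0.354×0.7670) = 0.7622; e^(−k_2 t) = e^(−1.69×0.7670) = 0.2736.
D = 4.875 × (0.7622 − 0.2736) + 0.814 × 0.2736 = 2.382 + 0.2227 = 2.605 mg/L.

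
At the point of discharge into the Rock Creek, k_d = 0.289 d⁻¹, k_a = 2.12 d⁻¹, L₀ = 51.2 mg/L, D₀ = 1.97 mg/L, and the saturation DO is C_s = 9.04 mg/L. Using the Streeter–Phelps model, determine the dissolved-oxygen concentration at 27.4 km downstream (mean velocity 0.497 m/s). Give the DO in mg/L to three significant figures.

Travel time t = x/v = 27.4 km / (0.497 m/s) = 27400 m / 0.497 m/s = 55130 s = 0.6381 d.
k_d L₀/(k_a−k_d) = 0.289×51.2/(2.12−0.289) = 14.80/1.831 = 8.081 mg/L.
e^(−k_d t) = e^(−0.289×0.6381) = 0.8316; e^(−k_a t) = e^(−2.12×0.6381) = 0.2585.
D = 8.081 × (0.8316 − 0.2585) + 1.97 × 0.2585 = 4.631 + 0.5093 = 5.140 mg/L.
DO = C_s − D = 9.04 − 5.140 = 3.900 mg/L.

DO ≈ 3.90 mg/L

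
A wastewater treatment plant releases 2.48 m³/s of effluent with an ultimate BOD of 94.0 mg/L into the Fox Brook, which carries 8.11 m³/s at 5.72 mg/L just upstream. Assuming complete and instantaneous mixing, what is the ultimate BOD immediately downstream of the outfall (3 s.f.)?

26.4 mg/L

Flow-weighted mixing: C = (Q_r C_r + Q_w C_w)/(Q_r + Q_w)
= (8.11×5.72 + 2.48×94.0)/(8.11 + 2.48) = 279.5/10.59 = 26.39 mg/L.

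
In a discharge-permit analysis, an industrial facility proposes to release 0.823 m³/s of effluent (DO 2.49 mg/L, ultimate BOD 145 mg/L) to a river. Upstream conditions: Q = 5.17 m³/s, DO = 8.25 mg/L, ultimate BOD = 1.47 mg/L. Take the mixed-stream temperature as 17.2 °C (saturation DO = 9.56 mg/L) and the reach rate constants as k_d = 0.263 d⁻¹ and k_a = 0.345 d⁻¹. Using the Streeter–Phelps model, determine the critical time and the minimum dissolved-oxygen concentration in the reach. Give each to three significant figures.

t_c ≈ 2.93 d; minimum DO ≈ 2.08 mg/L

Mixed DO = (5.17×8.25 + 0.823×2.49)/(5.17+0.823) = 44.70/5.993 = 7.459 mg/L.
Mixed L₀ = (5.17×1.47 + 0.823×145)/(5.993) = 126.9/5.993 = 21.18 mg/L.
Initial deficit D₀ = C_s − DO₀ = 9.56 − 7.459 = 2.101 mg/L.
t_c = (1/0.08200) ln[(0.345/0.263)(1 − 2.101×0.08200/(0.263×21.18))] = 12.20 × ln(1.271) = 2.927 d.
D_c = (0.263/0.345) × 21.18 × e^(−0.263×2.927) = 0.7623 × 21.18 × 0.4632 = 7.478 mg/L.
Minimum DO = 9.56 − 7.478 = 2.082 mg/L.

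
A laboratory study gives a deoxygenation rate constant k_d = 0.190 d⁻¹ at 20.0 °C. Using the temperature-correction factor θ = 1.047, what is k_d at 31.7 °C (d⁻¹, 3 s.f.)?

k_d ≈ 0.325 d⁻¹

k_d(T₂) = k_d(T₁) · θ^(T₂−T₁) = 0.190 × 1.047^(31.7−20.0)
= 0.190 × 1.047^11.7 = 0.190 × 1.711 = 0.3252 d⁻¹.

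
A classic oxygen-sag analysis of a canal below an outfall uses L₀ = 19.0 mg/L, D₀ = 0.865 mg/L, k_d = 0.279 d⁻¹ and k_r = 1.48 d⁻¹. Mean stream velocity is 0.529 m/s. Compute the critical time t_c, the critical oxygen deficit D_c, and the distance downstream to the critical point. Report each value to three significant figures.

t_c ≈ 1.21 d; D_c ≈ 2.56 mg/L; x_c ≈ 55.2 km

With k_r/k_d = 5.305 and 1 − D₀(k_r−k_d)/(k_d L₀) = 0.8040,
t_c = ln(5.305 × 0.8040) / (1.48 − 0.279) = ln(4.265) / 1.201 = 1.450/1.201 = 1.208 d.
D_c = (k_d/k_r) L₀ e^(−k_d t_c) = (0.279/1.48) × 19.0 × e^(−0.279×1.208) = 0.1885 × 19.0 × 0.7139 = 2.557 mg/L.
x_c = v t_c = 0.529 m/s × 1.208 d × 86400 s/d = 55200 m ≈ 55.2 km.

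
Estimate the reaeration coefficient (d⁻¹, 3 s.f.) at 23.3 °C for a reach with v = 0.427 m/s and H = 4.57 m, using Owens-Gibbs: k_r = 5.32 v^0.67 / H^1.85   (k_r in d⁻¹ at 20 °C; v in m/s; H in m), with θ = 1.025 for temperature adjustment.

k_r(20) = 5.32 × 0.427^0.67 / 4.57^1.85 = 5.32 × 0.5654 / 16.63 = 0.1809 d⁻¹.
k_r(23.3) = 0.1809 × 1.025^(23.3−20) = 0.1809 × 1.085 = 0.1963 d⁻¹.

k_r ≈ 0.196 d⁻¹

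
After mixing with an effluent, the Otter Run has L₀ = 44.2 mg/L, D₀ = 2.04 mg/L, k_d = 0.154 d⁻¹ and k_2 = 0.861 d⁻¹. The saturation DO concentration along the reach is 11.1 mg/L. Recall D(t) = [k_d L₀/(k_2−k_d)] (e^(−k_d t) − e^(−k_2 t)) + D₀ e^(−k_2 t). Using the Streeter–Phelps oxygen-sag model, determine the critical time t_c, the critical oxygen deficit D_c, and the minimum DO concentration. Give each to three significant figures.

t_c ≈ 2.10 d; D_c ≈ 5.72 mg/L; min DO ≈ 5.38 mg/L

At the critical point dD/dt = 0, so k_d L₀ e^(−k_d t) = k_2 D. Substituting D(t) from the Streeter–Phelps equation and solving for t gives
t_c = ln[(k_2/k_d)(1 − D₀(k_2−k_d)/(k_d L₀))] / (k_2−k_d).
Here k_2−k_d = 0.7070 d⁻¹ and 1 − D₀(k_2−k_d)/(k_d L₀) = 1 − 2.04×0.7070/(0.154×44.2) = 0.7881, so
t_c = ln(5.591 × 0.7881) / 0.7070 = 1.483 / 0.7070 = 2.098 d.
L(t_c) = L₀ e^(−k_d t_c) = 44.2 × 0.7239 = 32.00 mg/L, and at the critical point k_2 D_c = k_d L, so D_c = (0.154/0.861) × 32.00 = 5.723 mg/L.
Minimum DO = C_s − D_c = 11.1 − 5.723 = 5.377 mg/L.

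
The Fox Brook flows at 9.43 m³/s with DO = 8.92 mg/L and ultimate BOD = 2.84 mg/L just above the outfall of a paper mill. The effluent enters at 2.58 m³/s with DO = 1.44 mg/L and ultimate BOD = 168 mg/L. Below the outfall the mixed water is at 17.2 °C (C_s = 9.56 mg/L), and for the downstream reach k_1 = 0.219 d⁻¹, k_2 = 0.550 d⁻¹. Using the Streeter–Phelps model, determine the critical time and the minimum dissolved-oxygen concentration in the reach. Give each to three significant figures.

t_c ≈ 2.50 d; minimum DO ≈ 0.738 mg/L

Mixed DO = (9.43×8.92 + 2.58×1.44)/(9.43+2.58) = 87.83/12.01 = 7.313 mg/L.
Mixed L₀ = (9.43×2.84 + 2.58×168)/(12.01) = 460.2/12.01 = 38.32 mg/L.
Initial deficit D₀ = C_s − DO₀ = 9.56 − 7.313 = 2.247 mg/L.
t_c = (1/0.3310) ln[(0.550/0.219)(1 − 2.247×0.3310/(0.219×38.32))] = 3.021 × ln(2.289) = 2.502 d.
D_c = (0.219/0.550) × 38.32 × e^(−0.219×2.502) = 0.3982 × 38.32 × 0.5782 = 8.822 mg/L.
Minimum DO = 9.56 − 8.822 = 0.7379 mg/L.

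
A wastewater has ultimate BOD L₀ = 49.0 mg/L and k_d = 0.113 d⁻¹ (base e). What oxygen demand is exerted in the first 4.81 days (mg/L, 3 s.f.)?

y_t = L₀(1 − e^(−k_d t)) = 49.0 × (1 − e^(−0.113×4.81))
= 49.0 × (1 − 0.5807) = 49.0 × 0.4193 = 20.55 mg/L.

y ≈ 20.5 mg/L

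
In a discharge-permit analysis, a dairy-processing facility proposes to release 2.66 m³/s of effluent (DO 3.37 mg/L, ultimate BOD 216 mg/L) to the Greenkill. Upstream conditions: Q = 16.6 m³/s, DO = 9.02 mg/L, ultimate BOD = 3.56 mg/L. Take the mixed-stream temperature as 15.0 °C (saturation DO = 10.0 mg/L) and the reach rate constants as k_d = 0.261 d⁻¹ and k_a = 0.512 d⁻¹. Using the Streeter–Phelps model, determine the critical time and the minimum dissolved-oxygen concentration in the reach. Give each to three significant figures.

t_c ≈ 2.47 d; minimum DO ≈ 1.21 mg/L

Mixed DO = (16.6×9.02 + 2.66×3.37)/(16.6+2.66) = 158.7/19.26 = 8.240 mg/L.
Mixed L₀ = (16.6×3.56 + 2.66×216)/(19.26) = 633.7/19.26 = 32.90 mg/L.
Initial deficit D₀ = C_s − DO₀ = 10.0 − 8.240 = 1.760 mg/L.
t_c = (1/0.2510) ln[(0.512/0.261)(1 − 1.760×0.2510/(0.261×32.90))] = 3.984 × ln(1.861) = 2.474 d.
D_c = (0.261/0.512) × 32.90 × e^(−0.261×2.474) = 0.5098 × 32.90 × 0.5243 = 8.793 mg/L.
Minimum DO = 10.0 − 8.793 = 1.207 mg/L.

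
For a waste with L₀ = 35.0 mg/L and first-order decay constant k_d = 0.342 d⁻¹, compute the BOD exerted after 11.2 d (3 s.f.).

y ≈ 34.2 mg/L

y_t = L₀(1 − e^(−k_d t)) = 35.0 × (1 − e^(−0.342×11.2))
= 35.0 × (1 − 0.02170) = 35.0 × 0.9783 = 34.24 mg/L.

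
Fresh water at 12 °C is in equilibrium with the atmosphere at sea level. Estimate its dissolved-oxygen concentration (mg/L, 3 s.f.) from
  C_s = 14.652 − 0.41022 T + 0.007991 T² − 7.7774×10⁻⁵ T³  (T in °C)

C_s ≈ 10.7 mg/L

C_s = 14.652 − 0.41022×12 + 0.007991×12² − 7.7774×10⁻⁵×12³ = 10.75 mg/L.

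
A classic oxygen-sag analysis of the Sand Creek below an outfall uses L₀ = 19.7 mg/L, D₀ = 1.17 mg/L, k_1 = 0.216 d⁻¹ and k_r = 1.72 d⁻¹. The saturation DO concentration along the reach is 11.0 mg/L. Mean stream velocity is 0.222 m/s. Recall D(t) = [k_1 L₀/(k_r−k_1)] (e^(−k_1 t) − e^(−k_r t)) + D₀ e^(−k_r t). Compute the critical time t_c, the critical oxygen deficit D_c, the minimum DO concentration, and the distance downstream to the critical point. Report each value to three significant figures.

t_c = [1/(k_r−k_1)] ln[(k_r/k_1)(1 − D₀(k_r−k_1)/(k_1 L₀))]
= [1/(1.72−0.216)] ln[(1.72/0.216)(1 − 1.17×1.504/(0.216×19.7))]
= (1/1.504) ln[7.963 × 0.5865] = 0.6649 × ln(4.670) = 0.6649 × 1.541 = 1.025 d.
L(t_c) = L₀ e^(−k_1 t_c) = 19.7 × 0.8014 = 15.79 mg/L, and at the critical point k_r D_c = k_1 L, so D_c = (0.216/1.72) × 15.79 = 1.983 mg/L.
Minimum DO = C_s − D_c = 11.0 − 1.983 = 9.017 mg/L.
x_c = v t_c = 0.222 m/s × 1.025 d × 86400 s/d = 19650 m ≈ 19.7 km.

t_c ≈ 1.02 d; D_c ≈ 1.98 mg/L; min DO ≈ 9.02 mg/L; x_c ≈ 19.7 km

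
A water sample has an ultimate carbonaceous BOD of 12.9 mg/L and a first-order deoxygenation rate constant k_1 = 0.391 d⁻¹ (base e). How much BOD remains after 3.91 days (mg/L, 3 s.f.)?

L ≈ 2.80 mg/L

L_t = L₀ e^(−k_1 t) = 12.9 × e^(−0.391×3.91) = 12.9 × 0.2168 = 2.797 mg/L.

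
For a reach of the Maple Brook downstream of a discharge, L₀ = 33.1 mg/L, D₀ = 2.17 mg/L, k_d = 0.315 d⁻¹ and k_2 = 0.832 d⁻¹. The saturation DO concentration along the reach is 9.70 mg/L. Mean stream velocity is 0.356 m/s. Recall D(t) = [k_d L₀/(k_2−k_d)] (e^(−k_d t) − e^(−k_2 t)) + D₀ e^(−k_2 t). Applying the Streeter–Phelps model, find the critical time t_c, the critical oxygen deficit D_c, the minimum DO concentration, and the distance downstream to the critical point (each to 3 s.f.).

t_c ≈ 1.66 d; D_c ≈ 7.43 mg/L; min DO ≈ 2.27 mg/L; x_c ≈ 51.0 km

At the critical point dD/dt = 0, so k_d L₀ e^(−k_d t) = k_2 D. Substituting D(t) from the Streeter–Phelps equation and solving for t gives
t_c = ln[(k_2/k_d)(1 − D₀(k_2−k_d)/(k_d L₀))] / (k_2−k_d).
Here k_2−k_d = 0.5170 d⁻¹ and 1 − D₀(k_2−k_d)/(k_d L₀) = 1 − 2.17×0.5170/(0.315×33.1) = 0.8924, so
t_c = ln(2.641 × 0.8924) / 0.5170 = 0.8574 / 0.5170 = 1.658 d.
D_c = (k_d/k_2) L₀ e^(−k_d t_c) = (0.315/0.832) × 33.1 × e^(−0.315×1.658) = 0.3786 × 33.1 × 0.5931 = 7.432 mg/L.
Minimum DO = C_s − D_c = 9.70 − 7.432 = 2.268 mg/L.
x_c = v t_c = 0.356 m/s × 1.658 d × 86400 s/d = 51010 m ≈ 51.0 km.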